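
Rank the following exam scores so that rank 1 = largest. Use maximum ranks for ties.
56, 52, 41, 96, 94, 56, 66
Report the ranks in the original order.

5, 6, 7, 1, 2, 5, 3

Sorted (descending): 96, 94, 66, 56, 56, 52, 41
The 2 values of 56 occupy positions 4–5 → each gets rank 5.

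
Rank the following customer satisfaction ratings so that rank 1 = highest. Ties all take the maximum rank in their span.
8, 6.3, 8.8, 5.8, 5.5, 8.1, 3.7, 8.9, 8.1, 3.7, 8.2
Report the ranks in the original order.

6, 7, 2, 8, 9, 5, 11, 1, 5, 11, 3

Sorted (descending): 8.9, 8.8, 8.2, 8.1, 8.1, 8, 6.3, 5.8, 5.5, 3.7, 3.7
The 2 values of 8.1 occupy positions 4–5 → each gets rank 5.
The 2 values of 3.7 occupy positions 10–11 → each gets rank 11.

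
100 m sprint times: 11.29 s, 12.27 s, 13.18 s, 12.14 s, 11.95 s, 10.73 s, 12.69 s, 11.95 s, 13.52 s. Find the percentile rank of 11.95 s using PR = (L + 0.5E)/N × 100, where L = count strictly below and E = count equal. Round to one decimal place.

33.3

N = 9.
Strictly below 11.95: 2. Equal to 11.95: 2.
PR = (2 + 0.5·2)/9 × 100 = 33.3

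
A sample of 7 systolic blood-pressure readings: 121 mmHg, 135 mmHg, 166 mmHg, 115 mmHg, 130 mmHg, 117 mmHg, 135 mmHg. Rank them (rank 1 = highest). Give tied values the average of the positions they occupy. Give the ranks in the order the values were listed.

Sorted (descending): 166, 135, 135, 130, 121, 117, 115
The 2 values of 135 occupy positions 2–3 → average rank (2+3)/2 = 2.5.

5, 2.5, 1, 7, 4, 6, 2.5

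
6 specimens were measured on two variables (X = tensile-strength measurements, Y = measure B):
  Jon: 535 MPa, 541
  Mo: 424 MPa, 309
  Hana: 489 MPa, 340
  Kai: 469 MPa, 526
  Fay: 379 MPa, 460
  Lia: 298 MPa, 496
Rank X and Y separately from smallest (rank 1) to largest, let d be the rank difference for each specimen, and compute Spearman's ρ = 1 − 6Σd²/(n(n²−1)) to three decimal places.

0.314

Ranks of variable 1: 6, 3, 5, 4, 2, 1
Ranks of variable 2: 6, 1, 2, 5, 3, 4
d = r₁ − r₂: 0, 2, 3, -1, -1, -3
d²: 0, 4, 9, 1, 1, 9; Σd² = 24
ρ = 1 − 6·24/(6·35) = 1 − 144/210 = 0.314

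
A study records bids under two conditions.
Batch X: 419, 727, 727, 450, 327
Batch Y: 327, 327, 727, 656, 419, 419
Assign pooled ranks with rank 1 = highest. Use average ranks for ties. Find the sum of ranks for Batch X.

26

Sorted (descending): 727, 727, 727, 656, 450, 419, 419, 419, 327, 327, 327
The 3 values of 727 occupy positions 1–3 → average rank 2.
The 3 values of 419 occupy positions 6–8 → average rank 7.
The 3 values of 327 occupy positions 9–11 → average rank 10.
Batch X values → pooled ranks: 419→7, 727→2, 727→2, 450→5, 327→10
Rank sum = 7 + 2 + 2 + 5 + 10 = 26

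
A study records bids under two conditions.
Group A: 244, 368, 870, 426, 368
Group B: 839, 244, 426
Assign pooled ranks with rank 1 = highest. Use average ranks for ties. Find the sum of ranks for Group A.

Sorted (descending): 870, 839, 426, 426, 368, 368, 244, 244
The 2 values of 426 occupy positions 3–4 → average rank (3+4)/2 = 3.5.
The 2 values of 368 occupy positions 5–6 → average rank (5+6)/2 = 5.5.
The 2 values of 244 occupy positions 7–8 → average rank (7+8)/2 = 7.5.
Group A values → pooled ranks: 244→7.5, 368→5.5, 870→1, 426→3.5, 368→5.5
Rank sum = 7.5 + 5.5 + 1 + 3.5 + 5.5 = 23

23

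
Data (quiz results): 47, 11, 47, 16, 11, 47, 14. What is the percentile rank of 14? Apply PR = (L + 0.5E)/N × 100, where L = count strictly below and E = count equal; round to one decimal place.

35.7

N = 7.
Strictly below 14: 2. Equal to 14: 1.
PR = (2 + 0.5·1)/7 × 100 = 35.7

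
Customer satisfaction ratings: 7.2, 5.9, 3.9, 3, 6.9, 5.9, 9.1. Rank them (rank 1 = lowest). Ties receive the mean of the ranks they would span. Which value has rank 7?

Sorted (ascending): 3, 3.9, 5.9, 5.9, 6.9, 7.2, 9.1
The 2 values of 5.9 occupy positions 3–4 → average rank (3+4)/2 = 3.5.
Rank 7 → value 9.1.

9.1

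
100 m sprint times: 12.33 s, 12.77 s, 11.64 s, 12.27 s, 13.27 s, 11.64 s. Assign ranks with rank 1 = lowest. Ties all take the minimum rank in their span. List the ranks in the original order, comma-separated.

4, 5, 1, 3, 6, 1

Sorted (ascending): 11.64, 11.64, 12.27, 12.33, 12.77, 13.27
The 2 values of 11.64 occupy positions 1–2 → each gets rank 1.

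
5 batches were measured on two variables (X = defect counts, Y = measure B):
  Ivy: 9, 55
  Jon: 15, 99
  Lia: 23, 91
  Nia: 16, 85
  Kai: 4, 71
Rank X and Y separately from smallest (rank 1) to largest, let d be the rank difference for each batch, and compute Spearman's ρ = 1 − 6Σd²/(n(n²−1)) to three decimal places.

Ranks of variable 1: 2, 3, 5, 4, 1
Ranks of variable 2: 1, 5, 4, 3, 2
d = r₁ − r₂: 1, -2, 1, 1, -1
d²: 1, 4, 1, 1, 1; Σd² = 8
ρ = 1 − 6·8/(5·24) = 1 − 48/120 = 0.600

0.600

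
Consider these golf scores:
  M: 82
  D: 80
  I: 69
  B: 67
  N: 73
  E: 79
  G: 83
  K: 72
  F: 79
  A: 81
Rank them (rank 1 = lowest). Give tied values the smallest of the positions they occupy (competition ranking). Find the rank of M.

Sorted (ascending): 67, 69, 72, 73, 79, 79, 80, 81, 82, 83
The 2 values of 79 occupy positions 5–6 → each gets rank 5.
M has value 82 → rank 9.

9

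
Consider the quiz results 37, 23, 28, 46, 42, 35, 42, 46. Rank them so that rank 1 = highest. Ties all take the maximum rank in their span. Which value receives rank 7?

Sorted (descending): 46, 46, 42, 42, 37, 35, 28, 23
The 2 values of 46 occupy positions 1–2 → each gets rank 2.
The 2 values of 42 occupy positions 3–4 → each gets rank 4.
Rank 7 → value 28.

28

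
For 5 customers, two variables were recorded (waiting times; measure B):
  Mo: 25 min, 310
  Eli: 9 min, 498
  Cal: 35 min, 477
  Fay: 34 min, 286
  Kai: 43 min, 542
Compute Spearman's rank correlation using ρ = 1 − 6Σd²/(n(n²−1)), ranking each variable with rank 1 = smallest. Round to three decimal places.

Ranks of variable 1: 2, 1, 4, 3, 5
Ranks of variable 2: 2, 4, 3, 1, 5
d = r₁ − r₂: 0, -3, 1, 2, 0
d²: 0, 9, 1, 4, 0; Σd² = 14
ρ = 1 − 6·14/(5·24) = 1 − 84/120 = 0.300

0.300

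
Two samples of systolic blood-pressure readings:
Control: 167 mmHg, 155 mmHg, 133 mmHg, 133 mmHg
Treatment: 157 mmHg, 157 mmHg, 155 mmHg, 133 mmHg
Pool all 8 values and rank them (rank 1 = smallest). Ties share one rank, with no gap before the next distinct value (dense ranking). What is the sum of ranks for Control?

Sorted (ascending): 133, 133, 133, 155, 155, 157, 157, 167
The 3 values of 133 share dense rank 1.
The 2 values of 155 share dense rank 2.
The 2 values of 157 share dense rank 3.
Remaining distinct values take the next consecutive integers.
Control values → pooled ranks: 167→4, 155→2, 133→1, 133→1
Rank sum = 4 + 2 + 1 + 1 = 8

8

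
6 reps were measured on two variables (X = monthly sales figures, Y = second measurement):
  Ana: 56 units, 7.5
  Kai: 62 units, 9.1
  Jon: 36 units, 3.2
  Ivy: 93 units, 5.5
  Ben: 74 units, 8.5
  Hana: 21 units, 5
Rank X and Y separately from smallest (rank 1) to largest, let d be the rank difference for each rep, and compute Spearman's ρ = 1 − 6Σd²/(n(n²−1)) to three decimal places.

0.543

Ranks of variable 1: 3, 4, 2, 6, 5, 1
Ranks of variable 2: 4, 6, 1, 3, 5, 2
d = r₁ − r₂: -1, -2, 1, 3, 0, -1
d²: 1, 4, 1, 9, 0, 1; Σd² = 16
ρ = 1 − 6·16/(6·35) = 1 − 96/210 = 0.543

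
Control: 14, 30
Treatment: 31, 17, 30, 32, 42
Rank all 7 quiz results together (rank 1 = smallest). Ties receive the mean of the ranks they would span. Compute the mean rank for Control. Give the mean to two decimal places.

Sorted (ascending): 14, 17, 30, 30, 31, 32, 42
The 2 values of 30 occupy positions 3–4 → average rank (3+4)/2 = 3.5.
Control values → pooled ranks: 14→1, 30→3.5
Mean rank = (1 + 3.5) / 2 = 2.25

2.25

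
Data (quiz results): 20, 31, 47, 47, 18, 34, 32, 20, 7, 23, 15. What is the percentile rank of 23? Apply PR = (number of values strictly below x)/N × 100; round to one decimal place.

N = 11.
Strictly below 23: 5. Equal to 23: 1.
PR = 5/11 × 100 = 45.5

45.5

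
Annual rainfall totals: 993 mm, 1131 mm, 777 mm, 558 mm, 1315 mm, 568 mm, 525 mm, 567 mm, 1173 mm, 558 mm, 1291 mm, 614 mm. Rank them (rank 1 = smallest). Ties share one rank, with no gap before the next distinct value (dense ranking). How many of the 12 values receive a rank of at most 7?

8

Sorted (ascending): 525, 558, 558, 567, 568, 614, 777, 993, 1131, 1173, 1291, 1315
The 2 values of 558 share dense rank 2.
Remaining distinct values take the next consecutive integers.
Ranks ≤ 7: {1, 2, 2, 3, 4, 5, 6, 7} → 8 values.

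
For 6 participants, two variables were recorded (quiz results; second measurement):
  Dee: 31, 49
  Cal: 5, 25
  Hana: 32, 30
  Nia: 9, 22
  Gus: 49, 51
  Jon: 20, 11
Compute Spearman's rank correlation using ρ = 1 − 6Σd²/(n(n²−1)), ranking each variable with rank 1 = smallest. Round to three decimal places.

0.714

Ranks of variable 1: 4, 1, 5, 2, 6, 3
Ranks of variable 2: 5, 3, 4, 2, 6, 1
d = r₁ − r₂: -1, -2, 1, 0, 0, 2
d²: 1, 4, 1, 0, 0, 4; Σd² = 10
ρ = 1 − 6·10/(6·35) = 1 − 60/210 = 0.714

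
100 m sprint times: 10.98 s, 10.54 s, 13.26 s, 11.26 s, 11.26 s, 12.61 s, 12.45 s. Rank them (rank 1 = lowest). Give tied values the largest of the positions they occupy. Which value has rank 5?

12.45

Sorted (ascending): 10.54, 10.98, 11.26, 11.26, 12.45, 12.61, 13.26
The 2 values of 11.26 occupy positions 3–4 → each gets rank 4.
Rank 5 → value 12.45.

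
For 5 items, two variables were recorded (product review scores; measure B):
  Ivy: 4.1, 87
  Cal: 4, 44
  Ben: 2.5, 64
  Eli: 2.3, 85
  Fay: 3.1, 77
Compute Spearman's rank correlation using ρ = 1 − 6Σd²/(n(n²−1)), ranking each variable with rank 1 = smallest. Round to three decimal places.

Ranks of variable 1: 5, 4, 2, 1, 3
Ranks of variable 2: 5, 1, 2, 4, 3
d = r₁ − r₂: 0, 3, 0, -3, 0
d²: 0, 9, 0, 9, 0; Σd² = 18
ρ = 1 − 6·18/(5·24) = 1 − 108/120 = 0.100

0.100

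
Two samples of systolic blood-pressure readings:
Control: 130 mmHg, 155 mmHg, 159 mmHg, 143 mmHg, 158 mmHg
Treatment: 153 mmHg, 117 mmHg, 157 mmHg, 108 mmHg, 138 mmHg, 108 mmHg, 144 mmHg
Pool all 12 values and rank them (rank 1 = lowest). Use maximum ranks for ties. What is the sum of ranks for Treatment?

37

Sorted (ascending): 108, 108, 117, 130, 138, 143, 144, 153, 155, 157, 158, 159
The 2 values of 108 occupy positions 1–2 → each gets rank 2.
Treatment values → pooled ranks: 153→8, 117→3, 157→10, 108→2, 138→5, 108→2, 144→7
Rank sum = 8 + 3 + 10 + 2 + 5 + 2 + 7 = 37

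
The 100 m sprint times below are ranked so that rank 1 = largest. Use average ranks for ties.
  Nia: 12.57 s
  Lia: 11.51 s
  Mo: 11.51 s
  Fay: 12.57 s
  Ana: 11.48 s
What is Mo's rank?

3.5

Sorted (descending): 12.57, 12.57, 11.51, 11.51, 11.48
The 2 values of 12.57 occupy positions 1–2 → average rank (1+2)/2 = 1.5.
The 2 values of 11.51 occupy positions 3–4 → average rank (3+4)/2 = 3.5.
Mo has value 11.51 s → rank 3.5.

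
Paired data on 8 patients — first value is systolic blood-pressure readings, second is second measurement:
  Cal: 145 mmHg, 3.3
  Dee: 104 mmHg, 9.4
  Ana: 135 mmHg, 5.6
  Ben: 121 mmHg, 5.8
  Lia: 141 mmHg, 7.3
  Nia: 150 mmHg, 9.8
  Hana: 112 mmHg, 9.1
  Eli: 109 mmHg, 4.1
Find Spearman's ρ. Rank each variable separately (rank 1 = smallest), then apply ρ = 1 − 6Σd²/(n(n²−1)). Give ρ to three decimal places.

-0.024

Ranks of variable 1: 7, 1, 5, 4, 6, 8, 3, 2
Ranks of variable 2: 1, 7, 3, 4, 5, 8, 6, 2
d = r₁ − r₂: 6, -6, 2, 0, 1, 0, -3, 0
d²: 36, 36, 4, 0, 1, 0, 9, 0; Σd² = 86
ρ = 1 − 6·86/(8·63) = 1 − 516/504 = -0.024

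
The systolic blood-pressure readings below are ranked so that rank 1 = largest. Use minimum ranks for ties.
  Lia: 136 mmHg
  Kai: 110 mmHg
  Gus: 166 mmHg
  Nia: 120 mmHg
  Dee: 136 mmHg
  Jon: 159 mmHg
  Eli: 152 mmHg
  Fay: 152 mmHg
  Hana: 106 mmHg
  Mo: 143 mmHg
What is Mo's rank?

5

Sorted (descending): 166, 159, 152, 152, 143, 136, 136, 120, 110, 106
The 2 values of 152 occupy positions 3–4 → each gets rank 3.
The 2 values of 136 occupy positions 6–7 → each gets rank 6.
Mo has value 143 mmHg → rank 5.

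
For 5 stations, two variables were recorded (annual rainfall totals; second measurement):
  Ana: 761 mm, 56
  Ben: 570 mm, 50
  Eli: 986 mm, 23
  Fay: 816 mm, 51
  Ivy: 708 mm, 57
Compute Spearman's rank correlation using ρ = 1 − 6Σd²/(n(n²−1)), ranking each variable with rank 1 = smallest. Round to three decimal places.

Ranks of variable 1: 3, 1, 5, 4, 2
Ranks of variable 2: 4, 2, 1, 3, 5
d = r₁ − r₂: -1, -1, 4, 1, -3
d²: 1, 1, 16, 1, 9; Σd² = 28
ρ = 1 − 6·28/(5·24) = 1 − 168/120 = -0.400

-0.400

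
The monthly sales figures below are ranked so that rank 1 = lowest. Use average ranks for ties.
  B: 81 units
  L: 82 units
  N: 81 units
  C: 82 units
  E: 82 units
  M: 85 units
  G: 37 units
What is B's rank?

Sorted (ascending): 37, 81, 81, 82, 82, 82, 85
The 2 values of 81 occupy positions 2–3 → average rank (2+3)/2 = 2.5.
The 3 values of 82 occupy positions 4–6 → average rank 5.
B has value 81 units → rank 2.5.

2.5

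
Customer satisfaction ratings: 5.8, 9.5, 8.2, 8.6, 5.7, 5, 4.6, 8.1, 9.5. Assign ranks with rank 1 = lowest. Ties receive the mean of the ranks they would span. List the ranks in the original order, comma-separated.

4, 8.5, 6, 7, 3, 2, 1, 5, 8.5

Sorted (ascending): 4.6, 5, 5.7, 5.8, 8.1, 8.2, 8.6, 9.5, 9.5
The 2 values of 9.5 occupy positions 8–9 → average rank (8+9)/2 = 8.5.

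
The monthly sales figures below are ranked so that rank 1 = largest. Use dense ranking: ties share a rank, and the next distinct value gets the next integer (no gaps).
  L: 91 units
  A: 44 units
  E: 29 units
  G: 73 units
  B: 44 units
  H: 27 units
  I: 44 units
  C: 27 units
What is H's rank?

Sorted (descending): 91, 73, 44, 44, 44, 29, 27, 27
The 3 values of 44 share dense rank 3.
The 2 values of 27 share dense rank 5.
Remaining distinct values take the next consecutive integers.
H has value 27 units → rank 5.

5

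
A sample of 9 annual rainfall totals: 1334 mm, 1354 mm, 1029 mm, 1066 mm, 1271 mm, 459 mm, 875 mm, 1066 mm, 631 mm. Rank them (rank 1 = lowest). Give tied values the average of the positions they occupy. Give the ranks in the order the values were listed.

8, 9, 4, 5.5, 7, 1, 3, 5.5, 2

Sorted (ascending): 459, 631, 875, 1029, 1066, 1066, 1271, 1334, 1354
The 2 values of 1066 occupy positions 5–6 → average rank (5+6)/2 = 5.5.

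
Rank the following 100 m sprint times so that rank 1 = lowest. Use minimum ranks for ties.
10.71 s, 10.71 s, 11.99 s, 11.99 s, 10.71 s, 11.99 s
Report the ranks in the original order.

Sorted (ascending): 10.71, 10.71, 10.71, 11.99, 11.99, 11.99
The 3 values of 10.71 occupy positions 1–3 → each gets rank 1.
The 3 values of 11.99 occupy positions 4–6 → each gets rank 4.

1, 1, 4, 4, 1, 4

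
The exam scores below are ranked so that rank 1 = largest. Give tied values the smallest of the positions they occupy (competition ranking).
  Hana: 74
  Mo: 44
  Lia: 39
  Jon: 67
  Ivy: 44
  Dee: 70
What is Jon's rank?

Sorted (descending): 74, 70, 67, 44, 44, 39
The 2 values of 44 occupy positions 4–5 → each gets rank 4.
Jon has value 67 → rank 3.

3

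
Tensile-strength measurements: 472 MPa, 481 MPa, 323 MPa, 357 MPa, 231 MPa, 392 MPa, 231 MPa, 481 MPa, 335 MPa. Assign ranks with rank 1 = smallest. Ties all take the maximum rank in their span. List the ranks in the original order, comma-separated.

7, 9, 3, 5, 2, 6, 2, 9, 4

Sorted (ascending): 231, 231, 323, 335, 357, 392, 472, 481, 481
The 2 values of 231 occupy positions 1–2 → each gets rank 2.
The 2 values of 481 occupy positions 8–9 → each gets rank 9.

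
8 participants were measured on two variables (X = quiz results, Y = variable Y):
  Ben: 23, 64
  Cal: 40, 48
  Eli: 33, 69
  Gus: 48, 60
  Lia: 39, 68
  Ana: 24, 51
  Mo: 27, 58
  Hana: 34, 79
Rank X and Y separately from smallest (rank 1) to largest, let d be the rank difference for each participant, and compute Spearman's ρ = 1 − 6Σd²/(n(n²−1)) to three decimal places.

Ranks of variable 1: 1, 7, 4, 8, 6, 2, 3, 5
Ranks of variable 2: 5, 1, 7, 4, 6, 2, 3, 8
d = r₁ − r₂: -4, 6, -3, 4, 0, 0, 0, -3
d²: 16, 36, 9, 16, 0, 0, 0, 9; Σd² = 86
ρ = 1 − 6·86/(8·63) = 1 − 516/504 = -0.024

-0.024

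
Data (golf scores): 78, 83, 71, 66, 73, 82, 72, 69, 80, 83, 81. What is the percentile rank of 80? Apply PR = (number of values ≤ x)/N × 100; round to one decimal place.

N = 11.
Strictly below 80: 6. Equal to 80: 1.
PR = 7/11 × 100 = 63.6

63.6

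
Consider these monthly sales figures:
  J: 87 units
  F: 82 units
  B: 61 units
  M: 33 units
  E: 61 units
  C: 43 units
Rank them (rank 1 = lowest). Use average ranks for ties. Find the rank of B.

Sorted (ascending): 33, 43, 61, 61, 82, 87
The 2 values of 61 occupy positions 3–4 → average rank (3+4)/2 = 3.5.
B has value 61 units → rank 3.5.

3.5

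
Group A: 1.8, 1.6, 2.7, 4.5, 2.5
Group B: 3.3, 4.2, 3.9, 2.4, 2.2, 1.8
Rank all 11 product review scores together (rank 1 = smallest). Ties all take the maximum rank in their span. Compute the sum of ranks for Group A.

28

Sorted (ascending): 1.6, 1.8, 1.8, 2.2, 2.4, 2.5, 2.7, 3.3, 3.9, 4.2, 4.5
The 2 values of 1.8 occupy positions 2–3 → each gets rank 3.
Group A values → pooled ranks: 1.8→3, 1.6→1, 2.7→7, 4.5→11, 2.5→6
Rank sum = 3 + 1 + 7 + 11 + 6 = 28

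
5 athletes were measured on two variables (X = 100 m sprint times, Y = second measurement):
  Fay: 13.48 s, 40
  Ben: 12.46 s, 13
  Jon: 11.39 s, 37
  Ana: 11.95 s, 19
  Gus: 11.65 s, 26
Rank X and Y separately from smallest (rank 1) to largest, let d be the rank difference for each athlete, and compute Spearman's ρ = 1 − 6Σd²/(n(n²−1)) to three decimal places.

0.000

Ranks of variable 1: 5, 4, 1, 3, 2
Ranks of variable 2: 5, 1, 4, 2, 3
d = r₁ − r₂: 0, 3, -3, 1, -1
d²: 0, 9, 9, 1, 1; Σd² = 20
ρ = 1 − 6·20/(5·24) = 1 − 120/120 = 0.000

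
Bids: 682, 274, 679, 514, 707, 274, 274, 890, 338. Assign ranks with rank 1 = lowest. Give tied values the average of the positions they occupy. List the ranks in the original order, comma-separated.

Sorted (ascending): 274, 274, 274, 338, 514, 679, 682, 707, 890
The 3 values of 274 occupy positions 1–3 → average rank 2.

7, 2, 6, 5, 8, 2, 2, 9, 4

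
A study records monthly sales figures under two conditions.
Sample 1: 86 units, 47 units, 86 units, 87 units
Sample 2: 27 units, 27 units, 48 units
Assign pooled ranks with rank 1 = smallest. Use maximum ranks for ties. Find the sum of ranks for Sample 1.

Sorted (ascending): 27, 27, 47, 48, 86, 86, 87
The 2 values of 27 occupy positions 1–2 → each gets rank 2.
The 2 values of 86 occupy positions 5–6 → each gets rank 6.
Sample 1 values → pooled ranks: 86→6, 47→3, 86→6, 87→7
Rank sum = 6 + 3 + 6 + 7 = 22

22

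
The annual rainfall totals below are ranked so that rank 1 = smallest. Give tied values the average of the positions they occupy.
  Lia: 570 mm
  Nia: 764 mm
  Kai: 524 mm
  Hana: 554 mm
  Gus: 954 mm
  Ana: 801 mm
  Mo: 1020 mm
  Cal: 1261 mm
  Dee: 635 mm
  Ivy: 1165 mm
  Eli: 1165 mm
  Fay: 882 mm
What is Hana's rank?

Sorted (ascending): 524, 554, 570, 635, 764, 801, 882, 954, 1020, 1165, 1165, 1261
The 2 values of 1165 occupy positions 10–11 → average rank (10+11)/2 = 10.5.
Hana has value 554 mm → rank 2.

2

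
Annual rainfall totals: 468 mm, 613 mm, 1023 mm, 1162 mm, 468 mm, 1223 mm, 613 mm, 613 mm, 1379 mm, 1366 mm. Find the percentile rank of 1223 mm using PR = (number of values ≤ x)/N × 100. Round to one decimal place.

80.0

N = 10.
Strictly below 1223: 7. Equal to 1223: 1.
PR = 8/10 × 100 = 80.0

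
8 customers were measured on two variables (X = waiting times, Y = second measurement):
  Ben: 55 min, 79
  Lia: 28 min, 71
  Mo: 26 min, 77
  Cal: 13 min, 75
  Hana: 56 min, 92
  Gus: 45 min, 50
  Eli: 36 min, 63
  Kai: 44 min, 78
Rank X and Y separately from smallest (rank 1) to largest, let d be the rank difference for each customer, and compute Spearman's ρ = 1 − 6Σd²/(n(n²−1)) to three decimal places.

0.429

Ranks of variable 1: 7, 3, 2, 1, 8, 6, 4, 5
Ranks of variable 2: 7, 3, 5, 4, 8, 1, 2, 6
d = r₁ − r₂: 0, 0, -3, -3, 0, 5, 2, -1
d²: 0, 0, 9, 9, 0, 25, 4, 1; Σd² = 48
ρ = 1 − 6·48/(8·63) = 1 − 288/504 = 0.429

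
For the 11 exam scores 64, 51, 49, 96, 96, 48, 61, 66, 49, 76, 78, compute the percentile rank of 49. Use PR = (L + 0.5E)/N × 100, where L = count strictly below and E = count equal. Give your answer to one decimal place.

N = 11.
Strictly below 49: 1. Equal to 49: 2.
PR = (1 + 0.5·2)/11 × 100 = 18.2

18.2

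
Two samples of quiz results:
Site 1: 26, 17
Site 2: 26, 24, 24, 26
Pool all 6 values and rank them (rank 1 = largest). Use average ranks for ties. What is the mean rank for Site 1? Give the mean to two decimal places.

Sorted (descending): 26, 26, 26, 24, 24, 17
The 3 values of 26 occupy positions 1–3 → average rank 2.
The 2 values of 24 occupy positions 4–5 → average rank (4+5)/2 = 4.5.
Site 1 values → pooled ranks: 26→2, 17→6
Mean rank = (2 + 6) / 2 = 4.00

4.00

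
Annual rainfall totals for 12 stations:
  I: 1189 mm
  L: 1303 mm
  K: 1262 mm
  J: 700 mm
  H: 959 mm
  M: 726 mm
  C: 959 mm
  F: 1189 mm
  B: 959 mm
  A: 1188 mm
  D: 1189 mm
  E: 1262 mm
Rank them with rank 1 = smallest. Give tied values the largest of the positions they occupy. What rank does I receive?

Sorted (ascending): 700, 726, 959, 959, 959, 1188, 1189, 1189, 1189, 1262, 1262, 1303
The 3 values of 959 occupy positions 3–5 → each gets rank 5.
The 3 values of 1189 occupy positions 7–9 → each gets rank 9.
The 2 values of 1262 occupy positions 10–11 → each gets rank 11.
I has value 1189 mm → rank 9.

9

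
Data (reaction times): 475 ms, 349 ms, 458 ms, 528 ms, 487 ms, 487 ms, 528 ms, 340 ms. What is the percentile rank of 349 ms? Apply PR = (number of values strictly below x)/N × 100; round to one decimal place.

12.5

N = 8.
Strictly below 349: 1. Equal to 349: 1.
PR = 1/8 × 100 = 12.5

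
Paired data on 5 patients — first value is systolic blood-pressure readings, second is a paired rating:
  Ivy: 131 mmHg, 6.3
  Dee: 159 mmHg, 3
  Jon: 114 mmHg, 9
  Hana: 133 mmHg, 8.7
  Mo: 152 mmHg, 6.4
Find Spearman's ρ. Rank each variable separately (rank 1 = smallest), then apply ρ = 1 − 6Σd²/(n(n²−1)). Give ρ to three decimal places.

Ranks of variable 1: 2, 5, 1, 3, 4
Ranks of variable 2: 2, 1, 5, 4, 3
d = r₁ − r₂: 0, 4, -4, -1, 1
d²: 0, 16, 16, 1, 1; Σd² = 34
ρ = 1 − 6·34/(5·24) = 1 − 204/120 = -0.700

-0.700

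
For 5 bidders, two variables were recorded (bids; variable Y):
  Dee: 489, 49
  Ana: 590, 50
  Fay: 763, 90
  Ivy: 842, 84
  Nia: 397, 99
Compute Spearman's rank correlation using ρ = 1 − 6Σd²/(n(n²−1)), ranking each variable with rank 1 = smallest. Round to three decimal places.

Ranks of variable 1: 2, 3, 4, 5, 1
Ranks of variable 2: 1, 2, 4, 3, 5
d = r₁ − r₂: 1, 1, 0, 2, -4
d²: 1, 1, 0, 4, 16; Σd² = 22
ρ = 1 − 6·22/(5·24) = 1 − 132/120 = -0.100

-0.100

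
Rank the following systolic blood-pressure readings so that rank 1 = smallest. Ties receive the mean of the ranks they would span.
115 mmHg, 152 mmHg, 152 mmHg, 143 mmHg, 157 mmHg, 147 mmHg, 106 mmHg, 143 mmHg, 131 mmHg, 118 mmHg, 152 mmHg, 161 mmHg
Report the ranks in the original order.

2, 9, 9, 5.5, 11, 7, 1, 5.5, 4, 3, 9, 12

Sorted (ascending): 106, 115, 118, 131, 143, 143, 147, 152, 152, 152, 157, 161
The 2 values of 143 occupy positions 5–6 → average rank (5+6)/2 = 5.5.
The 3 values of 152 occupy positions 8–10 → average rank 9.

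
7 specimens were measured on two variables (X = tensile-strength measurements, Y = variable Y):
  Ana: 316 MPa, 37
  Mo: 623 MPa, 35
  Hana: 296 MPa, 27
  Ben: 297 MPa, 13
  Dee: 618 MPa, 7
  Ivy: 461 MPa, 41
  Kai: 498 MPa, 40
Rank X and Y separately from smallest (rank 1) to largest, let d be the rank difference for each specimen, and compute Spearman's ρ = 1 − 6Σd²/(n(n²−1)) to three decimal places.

0.071

Ranks of variable 1: 3, 7, 1, 2, 6, 4, 5
Ranks of variable 2: 5, 4, 3, 2, 1, 7, 6
d = r₁ − r₂: -2, 3, -2, 0, 5, -3, -1
d²: 4, 9, 4, 0, 25, 9, 1; Σd² = 52
ρ = 1 − 6·52/(7·48) = 1 − 312/336 = 0.071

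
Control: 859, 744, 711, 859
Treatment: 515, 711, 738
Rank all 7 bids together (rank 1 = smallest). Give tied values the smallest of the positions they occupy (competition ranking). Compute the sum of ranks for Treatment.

7

Sorted (ascending): 515, 711, 711, 738, 744, 859, 859
The 2 values of 711 occupy positions 2–3 → each gets rank 2.
The 2 values of 859 occupy positions 6–7 → each gets rank 6.
Treatment values → pooled ranks: 515→1, 711→2, 738→4
Rank sum = 1 + 2 + 4 = 7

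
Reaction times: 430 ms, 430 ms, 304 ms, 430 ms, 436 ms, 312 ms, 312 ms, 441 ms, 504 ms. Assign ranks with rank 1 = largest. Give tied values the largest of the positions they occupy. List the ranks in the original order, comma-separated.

6, 6, 9, 6, 3, 8, 8, 2, 1

Sorted (descending): 504, 441, 436, 430, 430, 430, 312, 312, 304
The 3 values of 430 occupy positions 4–6 → each gets rank 6.
The 2 values of 312 occupy positions 7–8 → each gets rank 8.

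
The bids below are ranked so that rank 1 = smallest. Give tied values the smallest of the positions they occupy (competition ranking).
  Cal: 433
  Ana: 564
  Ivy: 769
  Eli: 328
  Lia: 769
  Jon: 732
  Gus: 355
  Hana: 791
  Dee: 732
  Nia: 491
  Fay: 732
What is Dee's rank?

6

Sorted (ascending): 328, 355, 433, 491, 564, 732, 732, 732, 769, 769, 791
The 3 values of 732 occupy positions 6–8 → each gets rank 6.
The 2 values of 769 occupy positions 9–10 → each gets rank 9.
Dee has value 732 → rank 6.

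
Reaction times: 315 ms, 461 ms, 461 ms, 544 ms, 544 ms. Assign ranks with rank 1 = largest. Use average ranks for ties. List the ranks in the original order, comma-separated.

Sorted (descending): 544, 544, 461, 461, 315
The 2 values of 544 occupy positions 1–2 → average rank (1+2)/2 = 1.5.
The 2 values of 461 occupy positions 3–4 → average rank (3+4)/2 = 3.5.

5, 3.5, 3.5, 1.5, 1.5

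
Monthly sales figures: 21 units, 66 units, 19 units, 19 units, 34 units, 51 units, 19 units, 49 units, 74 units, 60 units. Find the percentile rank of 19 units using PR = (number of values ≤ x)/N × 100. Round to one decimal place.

30.0

N = 10.
Strictly below 19: 0. Equal to 19: 3.
PR = 3/10 × 100 = 30.0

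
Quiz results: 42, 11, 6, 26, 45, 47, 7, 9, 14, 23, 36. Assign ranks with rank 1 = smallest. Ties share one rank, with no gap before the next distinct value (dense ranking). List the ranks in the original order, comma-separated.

9, 4, 1, 7, 10, 11, 2, 3, 5, 6, 8

Sorted (ascending): 6, 7, 9, 11, 14, 23, 26, 36, 42, 45, 47
No ties — each value takes its position as its rank.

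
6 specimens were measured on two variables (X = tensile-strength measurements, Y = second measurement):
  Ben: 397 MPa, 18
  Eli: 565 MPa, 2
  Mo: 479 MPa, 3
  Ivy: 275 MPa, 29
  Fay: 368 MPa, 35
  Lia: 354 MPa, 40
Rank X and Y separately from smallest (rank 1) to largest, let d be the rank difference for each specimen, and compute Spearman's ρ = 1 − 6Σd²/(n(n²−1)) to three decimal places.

-0.829

Ranks of variable 1: 4, 6, 5, 1, 3, 2
Ranks of variable 2: 3, 1, 2, 4, 5, 6
d = r₁ − r₂: 1, 5, 3, -3, -2, -4
d²: 1, 25, 9, 9, 4, 16; Σd² = 64
ρ = 1 − 6·64/(6·35) = 1 − 384/210 = -0.829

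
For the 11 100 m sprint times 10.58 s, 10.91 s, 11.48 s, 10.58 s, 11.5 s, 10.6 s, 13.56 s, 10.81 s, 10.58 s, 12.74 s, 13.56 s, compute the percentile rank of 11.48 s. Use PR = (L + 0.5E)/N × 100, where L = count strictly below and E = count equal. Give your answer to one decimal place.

59.1

N = 11.
Strictly below 11.48: 6. Equal to 11.48: 1.
PR = (6 + 0.5·1)/11 × 100 = 59.1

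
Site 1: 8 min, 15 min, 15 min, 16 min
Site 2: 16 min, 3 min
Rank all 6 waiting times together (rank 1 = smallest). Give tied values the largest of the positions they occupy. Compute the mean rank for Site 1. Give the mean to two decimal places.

4.00

Sorted (ascending): 3, 8, 15, 15, 16, 16
The 2 values of 15 occupy positions 3–4 → each gets rank 4.
The 2 values of 16 occupy positions 5–6 → each gets rank 6.
Site 1 values → pooled ranks: 8→2, 15→4, 15→4, 16→6
Mean rank = (2 + 4 + 4 + 6) / 4 = 4.00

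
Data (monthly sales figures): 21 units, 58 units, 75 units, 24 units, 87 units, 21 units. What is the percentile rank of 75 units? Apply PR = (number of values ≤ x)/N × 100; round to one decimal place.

83.3

N = 6.
Strictly below 75: 4. Equal to 75: 1.
PR = 5/6 × 100 = 83.3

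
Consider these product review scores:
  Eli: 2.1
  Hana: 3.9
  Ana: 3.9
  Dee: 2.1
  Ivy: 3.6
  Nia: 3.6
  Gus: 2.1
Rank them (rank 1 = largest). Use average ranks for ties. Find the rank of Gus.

6

Sorted (descending): 3.9, 3.9, 3.6, 3.6, 2.1, 2.1, 2.1
The 2 values of 3.9 occupy positions 1–2 → average rank (1+2)/2 = 1.5.
The 2 values of 3.6 occupy positions 3–4 → average rank (3+4)/2 = 3.5.
The 3 values of 2.1 occupy positions 5–7 → average rank 6.
Gus has value 2.1 → rank 6.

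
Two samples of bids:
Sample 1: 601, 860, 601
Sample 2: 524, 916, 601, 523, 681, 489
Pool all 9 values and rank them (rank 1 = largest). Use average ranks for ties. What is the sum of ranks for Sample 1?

12

Sorted (descending): 916, 860, 681, 601, 601, 601, 524, 523, 489
The 3 values of 601 occupy positions 4–6 → average rank 5.
Sample 1 values → pooled ranks: 601→5, 860→2, 601→5
Rank sum = 5 + 2 + 5 = 12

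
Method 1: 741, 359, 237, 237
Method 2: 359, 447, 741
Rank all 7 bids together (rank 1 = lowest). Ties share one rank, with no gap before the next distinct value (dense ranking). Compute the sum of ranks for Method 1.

Sorted (ascending): 237, 237, 359, 359, 447, 741, 741
The 2 values of 237 share dense rank 1.
The 2 values of 359 share dense rank 2.
The 2 values of 741 share dense rank 4.
Remaining distinct values take the next consecutive integers.
Method 1 values → pooled ranks: 741→4, 359→2, 237→1, 237→1
Rank sum = 4 + 2 + 1 + 1 = 8

8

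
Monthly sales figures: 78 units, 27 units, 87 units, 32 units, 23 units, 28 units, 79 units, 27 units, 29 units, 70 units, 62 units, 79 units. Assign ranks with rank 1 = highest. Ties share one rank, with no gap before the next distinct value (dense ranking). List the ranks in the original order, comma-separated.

Sorted (descending): 87, 79, 79, 78, 70, 62, 32, 29, 28, 27, 27, 23
The 2 values of 79 share dense rank 2.
The 2 values of 27 share dense rank 9.
Remaining distinct values take the next consecutive integers.

3, 9, 1, 6, 10, 8, 2, 9, 7, 4, 5, 2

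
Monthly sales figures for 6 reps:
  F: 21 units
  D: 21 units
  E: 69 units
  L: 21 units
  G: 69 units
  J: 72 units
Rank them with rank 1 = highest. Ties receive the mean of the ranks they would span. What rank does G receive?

Sorted (descending): 72, 69, 69, 21, 21, 21
The 2 values of 69 occupy positions 2–3 → average rank (2+3)/2 = 2.5.
The 3 values of 21 occupy positions 4–6 → average rank 5.
G has value 69 units → rank 2.5.

2.5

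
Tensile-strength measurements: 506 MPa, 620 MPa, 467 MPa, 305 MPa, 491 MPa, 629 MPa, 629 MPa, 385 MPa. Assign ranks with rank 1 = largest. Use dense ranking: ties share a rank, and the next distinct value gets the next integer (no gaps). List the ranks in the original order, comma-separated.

Sorted (descending): 629, 629, 620, 506, 491, 467, 385, 305
The 2 values of 629 share dense rank 1.
Remaining distinct values take the next consecutive integers.

3, 2, 5, 7, 4, 1, 1, 6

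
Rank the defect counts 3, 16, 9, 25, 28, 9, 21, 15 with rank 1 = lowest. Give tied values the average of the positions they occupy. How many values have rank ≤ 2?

1

Sorted (ascending): 3, 9, 9, 15, 16, 21, 25, 28
The 2 values of 9 occupy positions 2–3 → average rank (2+3)/2 = 2.5.
Ranks ≤ 2: {1} → 1 value.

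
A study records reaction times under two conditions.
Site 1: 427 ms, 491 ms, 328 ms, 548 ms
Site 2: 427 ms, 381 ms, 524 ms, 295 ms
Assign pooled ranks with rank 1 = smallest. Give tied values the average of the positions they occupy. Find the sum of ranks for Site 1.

20.5

Sorted (ascending): 295, 328, 381, 427, 427, 491, 524, 548
The 2 values of 427 occupy positions 4–5 → average rank (4+5)/2 = 4.5.
Site 1 values → pooled ranks: 427→4.5, 491→6, 328→2, 548→8
Rank sum = 4.5 + 6 + 2 + 8 = 20.5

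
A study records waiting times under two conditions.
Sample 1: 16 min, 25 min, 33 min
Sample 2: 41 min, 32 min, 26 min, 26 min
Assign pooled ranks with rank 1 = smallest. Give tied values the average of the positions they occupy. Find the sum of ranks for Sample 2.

Sorted (ascending): 16, 25, 26, 26, 32, 33, 41
The 2 values of 26 occupy positions 3–4 → average rank (3+4)/2 = 3.5.
Sample 2 values → pooled ranks: 41→7, 32→5, 26→3.5, 26→3.5
Rank sum = 7 + 5 + 3.5 + 3.5 = 19

19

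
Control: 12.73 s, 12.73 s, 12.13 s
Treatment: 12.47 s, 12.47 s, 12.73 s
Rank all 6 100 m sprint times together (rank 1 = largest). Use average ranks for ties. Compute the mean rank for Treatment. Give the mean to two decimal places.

Sorted (descending): 12.73, 12.73, 12.73, 12.47, 12.47, 12.13
The 3 values of 12.73 occupy positions 1–3 → average rank 2.
The 2 values of 12.47 occupy positions 4–5 → average rank (4+5)/2 = 4.5.
Treatment values → pooled ranks: 12.47→4.5, 12.47→4.5, 12.73→2
Mean rank = (4.5 + 4.5 + 2) / 3 = 3.67

3.67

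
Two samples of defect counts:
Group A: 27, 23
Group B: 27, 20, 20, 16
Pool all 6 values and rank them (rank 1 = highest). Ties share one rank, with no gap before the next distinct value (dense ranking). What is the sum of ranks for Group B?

11

Sorted (descending): 27, 27, 23, 20, 20, 16
The 2 values of 27 share dense rank 1.
The 2 values of 20 share dense rank 3.
Remaining distinct values take the next consecutive integers.
Group B values → pooled ranks: 27→1, 20→3, 20→3, 16→4
Rank sum = 1 + 3 + 3 + 4 = 11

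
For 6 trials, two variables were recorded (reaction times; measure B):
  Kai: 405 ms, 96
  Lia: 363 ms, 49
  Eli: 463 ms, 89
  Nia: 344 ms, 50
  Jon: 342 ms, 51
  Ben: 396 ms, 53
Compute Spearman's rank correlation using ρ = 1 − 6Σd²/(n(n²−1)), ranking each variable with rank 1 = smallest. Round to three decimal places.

0.714

Ranks of variable 1: 5, 3, 6, 2, 1, 4
Ranks of variable 2: 6, 1, 5, 2, 3, 4
d = r₁ − r₂: -1, 2, 1, 0, -2, 0
d²: 1, 4, 1, 0, 4, 0; Σd² = 10
ρ = 1 − 6·10/(6·35) = 1 − 60/210 = 0.714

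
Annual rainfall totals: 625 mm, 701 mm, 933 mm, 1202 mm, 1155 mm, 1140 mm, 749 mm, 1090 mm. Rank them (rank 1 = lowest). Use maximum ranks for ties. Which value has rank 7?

1155

Sorted (ascending): 625, 701, 749, 933, 1090, 1140, 1155, 1202
No ties — each value takes its position as its rank.
Rank 7 → value 1155.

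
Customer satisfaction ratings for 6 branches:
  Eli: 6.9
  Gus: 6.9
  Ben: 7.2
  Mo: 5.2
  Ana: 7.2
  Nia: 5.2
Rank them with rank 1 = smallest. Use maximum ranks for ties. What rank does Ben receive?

6

Sorted (ascending): 5.2, 5.2, 6.9, 6.9, 7.2, 7.2
The 2 values of 5.2 occupy positions 1–2 → each gets rank 2.
The 2 values of 6.9 occupy positions 3–4 → each gets rank 4.
The 2 values of 7.2 occupy positions 5–6 → each gets rank 6.
Ben has value 7.2 → rank 6.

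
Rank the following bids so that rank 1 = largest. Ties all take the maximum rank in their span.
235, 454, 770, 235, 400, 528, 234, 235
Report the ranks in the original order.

Sorted (descending): 770, 528, 454, 400, 235, 235, 235, 234
The 3 values of 235 occupy positions 5–7 → each gets rank 7.

7, 3, 1, 7, 4, 2, 8, 7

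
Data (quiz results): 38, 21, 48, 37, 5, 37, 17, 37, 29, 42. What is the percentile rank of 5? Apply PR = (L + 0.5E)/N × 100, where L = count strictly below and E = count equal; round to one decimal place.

N = 10.
Strictly below 5: 0. Equal to 5: 1.
PR = (0 + 0.5·1)/10 × 100 = 5.0

5.0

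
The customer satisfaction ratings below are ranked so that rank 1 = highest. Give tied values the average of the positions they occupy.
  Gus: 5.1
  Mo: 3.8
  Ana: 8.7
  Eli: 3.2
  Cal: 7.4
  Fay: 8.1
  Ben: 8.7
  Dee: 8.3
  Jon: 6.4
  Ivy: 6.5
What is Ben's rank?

Sorted (descending): 8.7, 8.7, 8.3, 8.1, 7.4, 6.5, 6.4, 5.1, 3.8, 3.2
The 2 values of 8.7 occupy positions 1–2 → average rank (1+2)/2 = 1.5.
Ben has value 8.7 → rank 1.5.

1.5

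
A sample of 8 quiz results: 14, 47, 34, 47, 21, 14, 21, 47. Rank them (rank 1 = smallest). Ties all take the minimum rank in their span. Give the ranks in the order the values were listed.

Sorted (ascending): 14, 14, 21, 21, 34, 47, 47, 47
The 2 values of 14 occupy positions 1–2 → each gets rank 1.
The 2 values of 21 occupy positions 3–4 → each gets rank 3.
The 3 values of 47 occupy positions 6–8 → each gets rank 6.

1, 6, 5, 6, 3, 1, 3, 6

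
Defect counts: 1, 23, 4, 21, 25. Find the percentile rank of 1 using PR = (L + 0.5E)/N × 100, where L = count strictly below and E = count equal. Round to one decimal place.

10.0

N = 5.
Strictly below 1: 0. Equal to 1: 1.
PR = (0 + 0.5·1)/5 × 100 = 10.0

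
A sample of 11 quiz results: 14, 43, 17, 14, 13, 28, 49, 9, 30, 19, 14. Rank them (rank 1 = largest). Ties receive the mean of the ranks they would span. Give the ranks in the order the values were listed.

Sorted (descending): 49, 43, 30, 28, 19, 17, 14, 14, 14, 13, 9
The 3 values of 14 occupy positions 7–9 → average rank 8.

8, 2, 6, 8, 10, 4, 1, 11, 3, 5, 8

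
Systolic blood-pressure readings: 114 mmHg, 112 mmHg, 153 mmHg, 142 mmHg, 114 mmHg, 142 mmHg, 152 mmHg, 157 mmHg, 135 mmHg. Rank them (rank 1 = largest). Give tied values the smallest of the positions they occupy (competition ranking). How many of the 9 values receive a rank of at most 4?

5

Sorted (descending): 157, 153, 152, 142, 142, 135, 114, 114, 112
The 2 values of 142 occupy positions 4–5 → each gets rank 4.
The 2 values of 114 occupy positions 7–8 → each gets rank 7.
Ranks ≤ 4: {1, 2, 3, 4, 4} → 5 values.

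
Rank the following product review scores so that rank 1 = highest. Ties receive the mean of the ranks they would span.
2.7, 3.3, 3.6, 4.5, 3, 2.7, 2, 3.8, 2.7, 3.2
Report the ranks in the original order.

8, 4, 3, 1, 6, 8, 10, 2, 8, 5

Sorted (descending): 4.5, 3.8, 3.6, 3.3, 3.2, 3, 2.7, 2.7, 2.7, 2
The 3 values of 2.7 occupy positions 7–9 → average rank 8.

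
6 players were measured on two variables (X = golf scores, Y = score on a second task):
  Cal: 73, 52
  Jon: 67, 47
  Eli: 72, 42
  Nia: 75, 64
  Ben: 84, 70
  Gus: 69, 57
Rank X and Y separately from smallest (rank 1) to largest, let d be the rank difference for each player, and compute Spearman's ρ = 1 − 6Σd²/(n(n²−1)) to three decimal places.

0.714

Ranks of variable 1: 4, 1, 3, 5, 6, 2
Ranks of variable 2: 3, 2, 1, 5, 6, 4
d = r₁ − r₂: 1, -1, 2, 0, 0, -2
d²: 1, 1, 4, 0, 0, 4; Σd² = 10
ρ = 1 − 6·10/(6·35) = 1 − 60/210 = 0.714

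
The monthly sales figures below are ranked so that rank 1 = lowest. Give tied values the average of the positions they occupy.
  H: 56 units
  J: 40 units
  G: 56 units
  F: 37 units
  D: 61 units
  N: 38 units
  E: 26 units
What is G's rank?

Sorted (ascending): 26, 37, 38, 40, 56, 56, 61
The 2 values of 56 occupy positions 5–6 → average rank (5+6)/2 = 5.5.
G has value 56 units → rank 5.5.

5.5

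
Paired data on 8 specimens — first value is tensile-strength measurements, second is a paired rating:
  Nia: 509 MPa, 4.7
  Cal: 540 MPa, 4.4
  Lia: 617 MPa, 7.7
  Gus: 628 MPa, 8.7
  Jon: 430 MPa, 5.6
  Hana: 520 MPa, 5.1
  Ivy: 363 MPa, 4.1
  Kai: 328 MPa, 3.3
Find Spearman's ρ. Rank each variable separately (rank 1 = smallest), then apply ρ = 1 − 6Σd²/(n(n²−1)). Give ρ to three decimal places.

0.786

Ranks of variable 1: 4, 6, 7, 8, 3, 5, 2, 1
Ranks of variable 2: 4, 3, 7, 8, 6, 5, 2, 1
d = r₁ − r₂: 0, 3, 0, 0, -3, 0, 0, 0
d²: 0, 9, 0, 0, 9, 0, 0, 0; Σd² = 18
ρ = 1 − 6·18/(8·63) = 1 − 108/504 = 0.786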